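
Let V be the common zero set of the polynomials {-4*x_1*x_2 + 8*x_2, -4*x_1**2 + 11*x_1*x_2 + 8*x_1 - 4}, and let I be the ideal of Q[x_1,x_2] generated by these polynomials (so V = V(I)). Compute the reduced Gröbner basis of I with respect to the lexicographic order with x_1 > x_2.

f_1 = -4*x_1*x_2 + 8*x_2, LT = x_1*x_2.
f_2 = -4*x_1**2 + 11*x_1*x_2 + 8*x_1 - 4, LT = x_1**2.

S(f_1,f_2): lcm = x_1**2*x_2. S = 11/4*x_1*x_2**2 - x_2.
  leading term x_1*x_2**2: subtract (-11/16*x_2)·f_1 from 11/4*x_1*x_2**2 - x_2 → 11/2*x_2**2 - x_2
  leading term x_2**2: no divisor's leading term divides it; move 11/2*x_2**2 to the remainder.
  leading term x_2: no divisor's leading term divides it; move -x_2 to the remainder.
  remainder 11/2*x_2**2 - x_2 ≠ 0; add g_3 = 11/2*x_2**2 - x_2 to the basis.

S(f_1,g_3): lcm = x_1*x_2**2. S = 2/11*x_1*x_2 - 2*x_2**2.
  leading term x_1*x_2: subtract (-1/22)·f_1 from 2/11*x_1*x_2 - 2*x_2**2 → -2*x_2**2 + 4/11*x_2
  leading term x_2**2: subtract (-4/11)·g_3 from -2*x_2**2 + 4/11*x_2 → 0
  remainder 0.

S(f_2,g_3): leading monomials are coprime, so the S-polynomial reduces to 0 (Buchberger's first criterion).
Every S-polynomial of the final basis reduces to 0, so we have a Gröbner basis.

G = {x_1**2 - 2*x_1 - 11/2*x_2 + 1, x_1*x_2 - 2*x_2, x_2**2 - 2/11*x_2}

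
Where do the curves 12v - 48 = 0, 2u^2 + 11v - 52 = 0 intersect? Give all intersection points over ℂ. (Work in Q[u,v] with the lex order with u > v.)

Compute a lex Gröbner basis by Buchberger's algorithm.
f_1 = 12v - 48, LT = v.
f_2 = 2u^2 + 11v - 52, LT = u^2.

S(f_1,f_2): leading monomials are coprime, so the S-polynomial reduces to 0 (Buchberger's first criterion).
Every S-polynomial of the final basis reduces to 0, so we have a Gröbner basis.
Inter-reduce: drop elements whose leading term is divisible by another's, tail-reduce, and make monic.
Reduced Gröbner basis: {u^2 - 4, v - 4}.

A lex Gröbner basis eliminates variables successively. Here v - 4 depends only on v, with roots {4}; lifting each root through the earlier basis elements recovers the full solutions.
  v = 4: the earlier basis element becomes u^2 - 4 = 0, giving u = -2, 2 — points (-2, 4), (2, 4).
Substituting each solution back into the original system confirms all equations vanish.

{(-2, 4), (2, 4)}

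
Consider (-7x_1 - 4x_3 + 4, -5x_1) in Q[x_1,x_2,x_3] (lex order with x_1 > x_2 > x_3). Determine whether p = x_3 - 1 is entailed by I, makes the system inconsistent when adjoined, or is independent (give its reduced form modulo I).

First compute the reduced Gröbner basis of I by Buchberger's algorithm.
f_1 = -7x_1 - 4x_3 + 4, LT = x_1.
f_2 = -5x_1, LT = x_1.

S(f_1,f_2): lcm = x_1. S = 4/7x_3 - 4/7.
  leading term x_3: no divisor's leading term divides it; move 4/7x_3 to the remainder.
  leading term 1: no divisor's leading term divides it; move -4/7 to the remainder.
  remainder 4/7x_3 - 4/7 ≠ 0; add h_3 = 4/7x_3 - 4/7 to the basis.

The other S-polynomials (S(f_1,h_3), S(f_2,h_3)) all reduce to 0 modulo the current basis, so we have a Gröbner basis.
Inter-reduce: drop elements whose leading term is divisible by another's, tail-reduce, and make monic.
Reduced Gröbner basis: {x_1, x_3 - 1}.
Label its elements g_1 = x_1, g_2 = x_3 - 1.

Reduce p = x_3 - 1 modulo G:
  leading term x_3: subtract (1)·g_2 from x_3 - 1 → 0
  normal form = 0.
Since the normal form is 0, p ∈ I.

Ideal membership is decidable via reduction modulo a Gröbner basis.

x_3 - 1 lies in I (it reduces to 0).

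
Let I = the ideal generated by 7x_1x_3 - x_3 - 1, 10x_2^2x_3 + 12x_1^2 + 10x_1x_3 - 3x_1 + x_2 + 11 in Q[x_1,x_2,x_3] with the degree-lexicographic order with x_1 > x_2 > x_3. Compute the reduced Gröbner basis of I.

G = {x_1^3 - 11/28x_1^2 + 1/12x_1x_2 + 5/42x_2^2 + 15/14x_1 - 1/84x_2 - 11/84, x_2^2x_3 + 6/5x_1^2 - 3/10x_1 + 1/10x_2 + 1/7x_3 + 87/70, x_1x_3 - 1/7x_3 - 1/7}

f_1 = 7x_1x_3 - x_3 - 1, LT = x_1x_3.
f_2 = 10x_2^2x_3 + 12x_1^2 + 10x_1x_3 - 3x_1 + x_2 + 11, LT = x_2^2x_3.

S(f_1,f_2): lcm = x_1x_2^2x_3. S = -6/5x_1^3 - x_1^2x_3 - 1/7x_2^2x_3 + 3/10x_1^2 - 1/10x_1x_2 - 1/7x_2^2 - 11/10x_1.
  leading term x_1^3: no divisor's leading term divides it; move -6/5x_1^3 to the remainder.
  leading term x_1^2x_3: subtract (-1/7x_1)·f_1 from -x_1^2x_3 - 1/7x_2^2x_3 + 3/10x_1^2 - 1/10x_1x_2 - 1/7x_2^2 - 11/10x_1 → -1/7x_2^2x_3 + 3/10x_1^2 - 1/10x_1x_2 - 1/7x_1x_3 - 1/7x_2^2 - 87/70x_1
  leading term x_2^2x_3: subtract (-1/70)·f_2 from -1/7x_2^2x_3 + 3/10x_1^2 - 1/10x_1x_2 - 1/7x_1x_3 - 1/7x_2^2 - 87/70x_1 → 33/70x_1^2 - 1/10x_1x_2 - 1/7x_2^2 - 9/7x_1 + 1/70x_2 + 11/70
  leading term x_1^2: no divisor's leading term divides it; move 33/70x_1^2 to the remainder.
  leading term x_1x_2: no divisor's leading term divides it; move -1/10x_1x_2 to the remainder.
  leading term x_2^2: no divisor's leading term divides it; move -1/7x_2^2 to the remainder.
  leading term x_1: no divisor's leading term divides it; move -9/7x_1 to the remainder.
  leading term x_2: no divisor's leading term divides it; move 1/70x_2 to the remainder.
  leading term 1: no divisor's leading term divides it; move 11/70 to the remainder.
  remainder -6/5x_1^3 + 33/70x_1^2 - 1/10x_1x_2 - 1/7x_2^2 - 9/7x_1 + 1/70x_2 + 11/70 ≠ 0; add g_3 = -6/5x_1^3 + 33/70x_1^2 - 1/10x_1x_2 - 1/7x_2^2 - 9/7x_1 + 1/70x_2 + 11/70 to the basis.

The other S-polynomials (S(f_1,g_3), S(f_2,g_3)) all reduce to 0 modulo the current basis, so we have a Gröbner basis.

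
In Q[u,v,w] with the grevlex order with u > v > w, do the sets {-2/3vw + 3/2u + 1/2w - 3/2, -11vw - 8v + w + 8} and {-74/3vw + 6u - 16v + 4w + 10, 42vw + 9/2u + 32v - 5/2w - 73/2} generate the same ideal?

Equality of ideals is decidable: compute both reduced Gröbner bases (unique for the ordering) and check whether they agree.
Buchberger on the first generating set:
f_1 = -2/3vw + 3/2u + 1/2w - 3/2, LT = vw.
f_2 = -11vw - 8v + w + 8, LT = vw.

S(f_1,f_2): lcm = vw. S = -9/4u - 8/11v - 29/44w + 131/44.
  leading term u: no divisor's leading term divides it; move -9/4u to the remainder.
  leading term v: no divisor's leading term divides it; move -8/11v to the remainder.
  leading term w: no divisor's leading term divides it; move -29/44w to the remainder.
  leading term 1: no divisor's leading term divides it; move 131/44 to the remainder.
  remainder -9/4u - 8/11v - 29/44w + 131/44 ≠ 0; add g_3 = -9/4u - 8/11v - 29/44w + 131/44 to the basis.

S(f_1,g_3): leading monomials are coprime, so the S-polynomial reduces to 0 (Buchberger's first criterion).
S(f_2,g_3): leading monomials are coprime, so the S-polynomial reduces to 0 (Buchberger's first criterion).
Every S-polynomial of the final basis reduces to 0, so we have a Gröbner basis.
Inter-reduce: drop elements whose leading term is divisible by another's, tail-reduce, and make monic.
Reduced Gröbner basis: {vw + 8/11v - 1/11w - 8/11, u + 32/99v + 29/99w - 131/99}.

Buchberger on the second generating set:
h_1 = -74/3vw + 6u - 16v + 4w + 10, LT = vw.
h_2 = 42vw + 9/2u + 32v - 5/2w - 73/2, LT = vw.

S(h_1,h_2): lcm = vw. S = -363/1036u - 88/777v - 319/3108w + 1441/3108.
  leading term u: no divisor's leading term divides it; move -363/1036u to the remainder.
  leading term v: no divisor's leading term divides it; move -88/777v to the remainder.
  leading term w: no divisor's leading term divides it; move -319/3108w to the remainder.
  leading term 1: no divisor's leading term divides it; move 1441/3108 to the remainder.
  remainder -363/1036u - 88/777v - 319/3108w + 1441/3108 ≠ 0; add k_3 = -363/1036u - 88/777v - 319/3108w + 1441/3108 to the basis.

S(h_1,k_3): leading monomials are coprime, so the S-polynomial reduces to 0 (Buchberger's first criterion).
S(h_2,k_3): leading monomials are coprime, so the S-polynomial reduces to 0 (Buchberger's first criterion).
Every S-polynomial of the final basis reduces to 0, so we have a Gröbner basis.
Inter-reduce: drop elements whose leading term is divisible by another's, tail-reduce, and make monic.
Reduced Gröbner basis: {vw + 8/11v - 1/11w - 8/11, u + 32/99v + 29/99w - 131/99}.

Same reduced basis, so the two generating sets span the same ideal.
The choice of monomial ordering does not affect the verdict — as long as both bases are computed under the same ordering, their equality decides ideal equality.

Yes, the ideals are equal.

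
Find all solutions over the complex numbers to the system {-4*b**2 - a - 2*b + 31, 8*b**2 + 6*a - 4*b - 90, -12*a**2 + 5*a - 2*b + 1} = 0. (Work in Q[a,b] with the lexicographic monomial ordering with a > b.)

Compute a lex Gröbner basis by Buchberger's algorithm.
f_1 = -a - 4*b**2 - 2*b + 31, LT = a.
f_2 = 6*a + 8*b**2 - 4*b - 90, LT = a.
f_3 = -12*a**2 + 5*a - 2*b + 1, LT = a**2.

S(f_1,f_2): lcm = a. S = 8/3*b**2 + 8/3*b - 16.
  leading term b**2: no divisor's leading term divides it; move 8/3*b**2 to the remainder.
  leading term b: no divisor's leading term divides it; move 8/3*b to the remainder.
  leading term 1: no divisor's leading term divides it; move -16 to the remainder.
  remainder 8/3*b**2 + 8/3*b - 16 ≠ 0; add h_4 = 8/3*b**2 + 8/3*b - 16 to the basis.

S(f_1,f_3): lcm = a**2. S = 4*a*b**2 + 2*a*b - 367/12*a - 1/6*b + 1/12.
  leading term a*b**2: subtract (-4*b**2)·f_1 from 4*a*b**2 + 2*a*b - 367/12*a - 1/6*b + 1/12 → 2*a*b - 367/12*a - 16*b**4 - 8*b**3 + 124*b**2 - 1/6*b + 1/12
  leading term a*b: subtract (-2*b)·f_1 from 2*a*b - 367/12*a - 16*b**4 - 8*b**3 + 124*b**2 - 1/6*b + 1/12 → -367/12*a - 16*b**4 - 16*b**3 + 120*b**2 + 371/6*b + 1/12
  leading term a: subtract (367/12)·f_1 from -367/12*a - 16*b**4 - 16*b**3 + 120*b**2 + 371/6*b + 1/12 → -16*b**4 - 16*b**3 + 727/3*b**2 + 123*b - 948
  leading term b**4: subtract (-6*b**2)·h_4 from -16*b**4 - 16*b**3 + 727/3*b**2 + 123*b - 948 → 439/3*b**2 + 123*b - 948
  leading term b**2: subtract (439/8)·h_4 from 439/3*b**2 + 123*b - 948 → -70/3*b - 70
  leading term b: no divisor's leading term divides it; move -70/3*b to the remainder.
  leading term 1: no divisor's leading term divides it; move -70 to the remainder.
  remainder -70/3*b - 70 ≠ 0; add h_5 = -70/3*b - 70 to the basis.

The other S-polynomials (S(f_2,f_3), S(f_1,h_4), S(f_2,h_4), S(f_3,h_4), S(f_1,h_5), S(f_2,h_5), S(f_3,h_5), S(h_4,h_5)) all reduce to 0 modulo the current basis, so we have a Gröbner basis.
Inter-reduce: drop elements whose leading term is divisible by another's, tail-reduce, and make monic.
Reduced Gröbner basis: {a - 1, b + 3}.

The lex basis is triangular: the last element involves only b. Solving b + 3 = 0 gives b ∈ {-3}; substituting each value into the earlier elements determines the remaining variables.
  b = -3: the earlier basis element becomes a - 1 = 0, giving a = 1 — point (1, -3).
Check: every point annihilates each of the original generators.

{(1, -3)}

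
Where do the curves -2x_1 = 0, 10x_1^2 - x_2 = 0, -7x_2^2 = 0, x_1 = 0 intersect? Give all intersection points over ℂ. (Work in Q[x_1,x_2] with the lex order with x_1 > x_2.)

{(0, 0)}

Compute a lex Gröbner basis by Buchberger's algorithm.
f_1 = -2x_1, LT = x_1.
f_2 = 10x_1^2 - x_2, LT = x_1^2.
f_3 = -7x_2^2, LT = x_2^2.
f_4 = x_1, LT = x_1.

S(f_1,f_2): lcm = x_1^2. S = 1/10x_2.
  reduce S modulo (f_1, f_2, f_3, f_4):
  remainder 1/10x_2 ≠ 0; add h_5 = 1/10x_2 to the basis.

The other S-polynomials (S(f_1,f_3), S(f_1,f_4), S(f_2,f_3), S(f_2,f_4), S(f_3,f_4), S(f_1,h_5), S(f_2,h_5), S(f_3,h_5), S(f_4,h_5)) all reduce to 0 modulo the current basis, so we have a Gröbner basis.
Inter-reduce: drop elements whose leading term is divisible by another's, tail-reduce, and make monic.
Reduced Gröbner basis: {x_1, x_2}.

The lex basis is triangular: the last element involves only x_2. Solving x_2 = 0 gives x_2 ∈ {0}; substituting each value into the earlier elements determines the remaining variables.
  x_2 = 0: the earlier basis element becomes x_1 = 0, giving x_1 = 0 — point (0, 0).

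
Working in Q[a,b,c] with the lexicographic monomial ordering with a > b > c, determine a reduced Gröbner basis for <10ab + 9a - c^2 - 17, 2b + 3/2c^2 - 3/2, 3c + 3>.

f_1 = 10ab + 9a - c^2 - 17, LT = ab.
f_2 = 2b + 3/2c^2 - 3/2, LT = b.
f_3 = 3c + 3, LT = c.

S(f_1,f_2): lcm = ab. S = -3/4ac^2 + 33/20a - 1/10c^2 - 17/10.
  leading term ac^2: subtract (-1/4ac)·f_3 from -3/4ac^2 + 33/20a - 1/10c^2 - 17/10 → 3/4ac + 33/20a - 1/10c^2 - 17/10
  leading term ac: subtract (1/4a)·f_3 from 3/4ac + 33/20a - 1/10c^2 - 17/10 → 9/10a - 1/10c^2 - 17/10
  leading term a: no divisor's leading term divides it; move 9/10a to the remainder.
  leading term c^2: subtract (-1/30c)·f_3 from -1/10c^2 - 17/10 → 1/10c - 17/10
  leading term c: subtract (1/30)·f_3 from 1/10c - 17/10 → -9/5
  leading term 1: no divisor's leading term divides it; move -9/5 to the remainder.
  remainder 9/10a - 9/5 ≠ 0; add g_4 = 9/10a - 9/5 to the basis.

The other S-polynomials (S(f_1,f_3), S(f_2,f_3), S(f_1,g_4), S(f_2,g_4), S(f_3,g_4)) all reduce to 0 modulo the current basis, so we have a Gröbner basis.
Inter-reduce: drop elements whose leading term is divisible by another's, tail-reduce, and make monic.

G = {a - 2, b, c + 1}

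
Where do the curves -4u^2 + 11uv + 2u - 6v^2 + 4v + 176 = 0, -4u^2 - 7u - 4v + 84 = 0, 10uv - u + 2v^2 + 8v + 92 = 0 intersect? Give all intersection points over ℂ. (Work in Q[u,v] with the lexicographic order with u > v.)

{(4, -2)}

Compute a lex Gröbner basis by Buchberger's algorithm.
f_1 = -4u^2 + 11uv + 2u - 6v^2 + 4v + 176, LT = u^2.
f_2 = -4u^2 - 7u - 4v + 84, LT = u^2.
f_3 = 10uv - u + 2v^2 + 8v + 92, LT = uv.

S(f_1,f_2): lcm = u^2. S = -11/4uv - 9/4u + 3/2v^2 - 2v - 23.
  leading term uv: subtract (-11/40)·f_3 from -11/4uv - 9/4u + 3/2v^2 - 2v - 23 → -101/40u + 41/20v^2 + 1/5v + 23/10
  leading term u: no divisor's leading term divides it; move -101/40u to the remainder.
  leading term v^2: no divisor's leading term divides it; move 41/20v^2 to the remainder.
  leading term v: no divisor's leading term divides it; move 1/5v to the remainder.
  leading term 1: no divisor's leading term divides it; move 23/10 to the remainder.
  remainder -101/40u + 41/20v^2 + 1/5v + 23/10 ≠ 0; add h_4 = -101/40u + 41/20v^2 + 1/5v + 23/10 to the basis.

S(f_1,f_3): lcm = u^2v. S = 1/10u^2 - 59/20uv^2 - 13/10uv - 46/5u + 3/2v^3 - v^2 - 44v.
  leading term u^2: subtract (-1/40)·f_1 from 1/10u^2 - 59/20uv^2 - 13/10uv - 46/5u + 3/2v^3 - v^2 - 44v → -59/20uv^2 - 41/40uv - 183/20u + 3/2v^3 - 23/20v^2 - 439/10v + 22/5
  leading term uv^2: subtract (-59/200v)·f_3 from -59/20uv^2 - 41/40uv - 183/20u + 3/2v^3 - 23/20v^2 - 439/10v + 22/5 → -33/25uv - 183/20u + 209/100v^3 + 121/100v^2 - 419/25v + 22/5
  leading term uv: subtract (-33/250)·f_3 from -33/25uv - 183/20u + 209/100v^3 + 121/100v^2 - 419/25v + 22/5 → -4641/500u + 209/100v^3 + 737/500v^2 - 1963/125v + 2068/125
  leading term u: subtract (9282/2525)·h_4 from -4641/500u + 209/100v^3 + 737/500v^2 - 1963/125v + 2068/125 → 209/100v^3 - 2449/404v^2 - 41509/2525v + 817/101
  leading term v^3: no divisor's leading term divides it; move 209/100v^3 to the remainder.
  leading term v^2: no divisor's leading term divides it; move -2449/404v^2 to the remainder.
  leading term v: no divisor's leading term divides it; move -41509/2525v to the remainder.
  leading term 1: no divisor's leading term divides it; move 817/101 to the remainder.
  remainder 209/100v^3 - 2449/404v^2 - 41509/2525v + 817/101 ≠ 0; add h_5 = 209/100v^3 - 2449/404v^2 - 41509/2525v + 817/101 to the basis.

S(f_2,f_3): lcm = u^2v. S = 1/10u^2 - 1/5uv^2 + 19/20uv - 46/5u + v^2 - 21v.
  leading term u^2: subtract (-1/40)·f_1 from 1/10u^2 - 1/5uv^2 + 19/20uv - 46/5u + v^2 - 21v → -1/5uv^2 + 49/40uv - 183/20u + 17/20v^2 - 209/10v + 22/5
  leading term uv^2: subtract (-1/50v)·f_3 from -1/5uv^2 + 49/40uv - 183/20u + 17/20v^2 - 209/10v + 22/5 → 241/200uv - 183/20u + 1/25v^3 + 101/100v^2 - 953/50v + 22/5
  leading term uv: subtract (241/2000)·f_3 from 241/200uv - 183/20u + 1/25v^3 + 101/100v^2 - 953/50v + 22/5 → -18059/2000u + 1/25v^3 + 769/1000v^2 - 2503/125v - 3343/500
  leading term u: subtract (18059/5050)·h_4 from -18059/2000u + 1/25v^3 + 769/1000v^2 - 2503/125v - 3343/500 → 1/25v^3 - 2651/404v^2 - 104733/5050v - 1506/101
  leading term v^3: subtract (4/209)·h_5 from 1/25v^3 - 2651/404v^2 - 104733/5050v - 1506/101 → -544263/84436v^2 - 862285/42218v - 16738/1111
  leading term v^2: no divisor's leading term divides it; move -544263/84436v^2 to the remainder.
  leading term v: no divisor's leading term divides it; move -862285/42218v to the remainder.
  leading term 1: no divisor's leading term divides it; move -16738/1111 to the remainder.
  remainder -544263/84436v^2 - 862285/42218v - 16738/1111 ≠ 0; add h_6 = -544263/84436v^2 - 862285/42218v - 16738/1111 to the basis.

S(f_1,h_4): lcm = u^2. S = 82/101uv^2 - 1079/404uv + 83/202u + 3/2v^2 - v - 44.
  leading term uv^2: subtract (41/505v)·f_3 from 82/101uv^2 - 1079/404uv + 83/202u + 3/2v^2 - v - 44 → -5231/2020uv + 83/202u - 82/505v^3 + 859/1010v^2 - 4277/505v - 44
  leading term uv: subtract (-5231/20200)·f_3 from -5231/2020uv + 83/202u - 82/505v^3 + 859/1010v^2 - 4277/505v - 44 → 3069/20200u - 82/505v^3 + 13821/10100v^2 - 16154/2525v - 101887/5050
  leading term u: subtract (-3069/51005)·h_4 from 3069/20200u - 82/505v^3 + 13821/10100v^2 - 16154/2525v - 101887/5050 → -82/505v^3 + 30435/20402v^2 - 325697/51005v - 204400/10201
  leading term v^3: subtract (-1640/21109)·h_5 from -82/505v^3 + 30435/20402v^2 - 325697/51005v - 204400/10201 → 4352735/4264018v^2 - 16337125/2132009v - 2177880/112211
  leading term v^2: subtract (-8705470/54970563)·h_6 from 4352735/4264018v^2 - 16337125/2132009v - 2177880/112211 → -599033150/54970563v - 1198066300/54970563
  leading term v: no divisor's leading term divides it; move -599033150/54970563v to the remainder.
  leading term 1: no divisor's leading term divides it; move -1198066300/54970563 to the remainder.
  remainder -599033150/54970563v - 1198066300/54970563 ≠ 0; add h_7 = -599033150/54970563v - 1198066300/54970563 to the basis.

The other S-polynomials (S(f_2,h_4), S(f_3,h_4), S(f_1,h_5), S(f_2,h_5), S(f_3,h_5), S(h_4,h_5), S(f_1,h_6), S(f_2,h_6), S(f_3,h_6), S(h_4,h_6), S(h_5,h_6), S(f_1,h_7), S(f_2,h_7), S(f_3,h_7), S(h_4,h_7), S(h_5,h_7), S(h_6,h_7)) all reduce to 0 modulo the current basis, so we have a Gröbner basis.
Inter-reduce: drop elements whose leading term is divisible by another's, tail-reduce, and make monic.
Reduced Gröbner basis: {u - 4, v + 2}.

Since the basis is lex-ordered, v + 2 is univariate in v. Its roots are {-2}. Back-substituting each root into the other basis elements fixes the other coordinates.
  v = -2: the earlier basis element becomes u - 4 = 0, giving u = 4 — point (4, -2).
Substituting each solution back into the original system confirms all equations vanish.
This is the nonlinear analogue of row-reducing a linear system.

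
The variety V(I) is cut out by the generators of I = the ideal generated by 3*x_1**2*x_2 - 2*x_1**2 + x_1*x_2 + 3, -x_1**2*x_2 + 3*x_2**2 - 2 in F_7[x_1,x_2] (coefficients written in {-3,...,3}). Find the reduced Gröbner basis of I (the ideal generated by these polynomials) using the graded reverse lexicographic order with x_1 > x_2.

f_1 = 3*x_1**2*x_2 - 2*x_1**2 + x_1*x_2 + 3, LT = x_1**2*x_2.
f_2 = -x_1**2*x_2 + 3*x_2**2 - 2, LT = x_1**2*x_2.

S(f_1,f_2): lcm = x_1**2*x_2. S = -3*x_1**2 - 2*x_1*x_2 + 3*x_2**2 - 1.
  leading term x_1**2: no divisor's leading term divides it; move -3*x_1**2 to the remainder.
  leading term x_1*x_2: no divisor's leading term divides it; move -2*x_1*x_2 to the remainder.
  leading term x_2**2: no divisor's leading term divides it; move 3*x_2**2 to the remainder.
  leading term 1: no divisor's leading term divides it; move -1 to the remainder.
  remainder -3*x_1**2 - 2*x_1*x_2 + 3*x_2**2 - 1 ≠ 0; add g_3 = -3*x_1**2 - 2*x_1*x_2 + 3*x_2**2 - 1 to the basis.

S(f_1,g_3): lcm = x_1**2*x_2. S = -3*x_1*x_2**2 + x_2**3 - 3*x_1**2 - 2*x_1*x_2 + 2*x_2 + 1.
  leading term x_1*x_2**2: no divisor's leading term divides it; move -3*x_1*x_2**2 to the remainder.
  leading term x_2**3: no divisor's leading term divides it; move x_2**3 to the remainder.
  leading term x_1**2: subtract (1)·g_3 from -3*x_1**2 - 2*x_1*x_2 + 2*x_2 + 1 → -3*x_2**2 + 2*x_2 + 2
  leading term x_2**2: no divisor's leading term divides it; move -3*x_2**2 to the remainder.
  leading term x_2: no divisor's leading term divides it; move 2*x_2 to the remainder.
  leading term 1: no divisor's leading term divides it; move 2 to the remainder.
  remainder -3*x_1*x_2**2 + x_2**3 - 3*x_2**2 + 2*x_2 + 2 ≠ 0; add g_4 = -3*x_1*x_2**2 + x_2**3 - 3*x_2**2 + 2*x_2 + 2 to the basis.

S(f_1,g_4): lcm = x_1**2*x_2**2. S = -2*x_1*x_2**3 - 3*x_1**2*x_2 - 3*x_1*x_2**2 + 3*x_1*x_2 + 3*x_1 + x_2.
  leading term x_1*x_2**3: subtract (3*x_2)·g_4 from -2*x_1*x_2**3 - 3*x_1**2*x_2 - 3*x_1*x_2**2 + 3*x_1*x_2 + 3*x_1 + x_2 → -3*x_2**4 - 3*x_1**2*x_2 - 3*x_1*x_2**2 + 2*x_2**3 + 3*x_1*x_2 + x_2**2 + 3*x_1 + 2*x_2
  leading term x_2**4: no divisor's leading term divides it; move -3*x_2**4 to the remainder.
  leading term x_1**2*x_2: subtract (-1)·f_1 from -3*x_1**2*x_2 - 3*x_1*x_2**2 + 2*x_2**3 + 3*x_1*x_2 + x_2**2 + 3*x_1 + 2*x_2 → -3*x_1*x_2**2 + 2*x_2**3 - 2*x_1**2 - 3*x_1*x_2 + x_2**2 + 3*x_1 + 2*x_2 + 3
  leading term x_1*x_2**2: subtract (1)·g_4 from -3*x_1*x_2**2 + 2*x_2**3 - 2*x_1**2 - 3*x_1*x_2 + x_2**2 + 3*x_1 + 2*x_2 + 3 → x_2**3 - 2*x_1**2 - 3*x_1*x_2 - 3*x_2**2 + 3*x_1 + 1
  leading term x_2**3: no divisor's leading term divides it; move x_2**3 to the remainder.
  leading term x_1**2: subtract (3)·g_3 from -2*x_1**2 - 3*x_1*x_2 - 3*x_2**2 + 3*x_1 + 1 → 3*x_1*x_2 + 2*x_2**2 + 3*x_1 - 3
  leading term x_1*x_2: no divisor's leading term divides it; move 3*x_1*x_2 to the remainder.
  leading term x_2**2: no divisor's leading term divides it; move 2*x_2**2 to the remainder.
  leading term x_1: no divisor's leading term divides it; move 3*x_1 to the remainder.
  leading term 1: no divisor's leading term divides it; move -3 to the remainder.
  remainder -3*x_2**4 + x_2**3 + 3*x_1*x_2 + 2*x_2**2 + 3*x_1 - 3 ≠ 0; add g_5 = -3*x_2**4 + x_2**3 + 3*x_1*x_2 + 2*x_2**2 + 3*x_1 - 3 to the basis.

The other S-polynomials (S(f_2,g_3), S(f_2,g_4), S(g_3,g_4), S(f_1,g_5), S(f_2,g_5), S(g_3,g_5), S(g_4,g_5)) all reduce to 0 modulo the current basis, so we have a Gröbner basis.
Inter-reduce: drop elements whose leading term is divisible by another's, tail-reduce, and make monic.

G = {x_2**4 + 2*x_2**3 - x_1*x_2 - 3*x_2**2 - x_1 + 1, x_1*x_2**2 + 2*x_2**3 + x_2**2 - 3*x_2 - 3, x_1**2 + 3*x_1*x_2 - x_2**2 - 2}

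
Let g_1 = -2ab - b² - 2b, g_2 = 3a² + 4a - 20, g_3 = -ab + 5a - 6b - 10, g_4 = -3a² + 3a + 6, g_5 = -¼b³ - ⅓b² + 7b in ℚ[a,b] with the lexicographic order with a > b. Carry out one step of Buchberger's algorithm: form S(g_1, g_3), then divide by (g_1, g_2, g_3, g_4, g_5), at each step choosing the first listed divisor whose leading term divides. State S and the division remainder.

lcm(LM(g_1), LM(g_3)) = ab.
S = (lcm/LT(g_1))·g_1 − (lcm/LT(g_3))·g_3 = 5a + ½b² - 5b - 10.
Reduce S modulo (g_1, g_2, g_3, g_4, g_5) in that order:
  leading term a: no divisor's leading term divides it; move 5a to the remainder.
  leading term b²: no divisor's leading term divides it; move ½b² to the remainder.
  leading term b: no divisor's leading term divides it; move -5b to the remainder.
  leading term 1: no divisor's leading term divides it; move -10 to the remainder.
The remainder 5a + ½b² - 5b - 10 is nonzero, so it would be added as the next basis element.

S(g_1, g_3) = 5a + ½b² - 5b - 10; remainder on division = 5a + ½b² - 5b - 10.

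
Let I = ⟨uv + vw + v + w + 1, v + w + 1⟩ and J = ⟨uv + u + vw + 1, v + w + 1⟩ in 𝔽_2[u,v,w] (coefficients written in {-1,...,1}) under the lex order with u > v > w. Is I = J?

Since reduced Gröbner bases are canonical representatives of ideals under a given ordering, it suffices to compute and compare them.
Buchberger on the first generating set:
f_1 = uv + vw + v + w + 1, LT = uv.
f_2 = v + w + 1, LT = v.

S(f_1,f_2): lcm = uv. S = uw + u + vw + v + w + 1.
  leading term uw: no divisor's leading term divides it; move uw to the remainder.
  leading term u: no divisor's leading term divides it; move u to the remainder.
  leading term vw: subtract (w)·f_2 from vw + v + w + 1 → v + w² + 1
  leading term v: subtract (1)·f_2 from v + w² + 1 → w² + w
  leading term w²: no divisor's leading term divides it; move w² to the remainder.
  leading term w: no divisor's leading term divides it; move w to the remainder.
  remainder uw + u + w² + w ≠ 0; add g_3 = uw + u + w² + w to the basis.

The other S-polynomials (S(f_1,g_3), S(f_2,g_3)) all reduce to 0 modulo the current basis, so we have a Gröbner basis.
Inter-reduce: drop elements whose leading term is divisible by another's, tail-reduce, and make monic.
Reduced Gröbner basis: {uw + u + w² + w, v + w + 1}.

Buchberger on the second generating set:
h_1 = uv + u + vw + 1, LT = uv.
h_2 = v + w + 1, LT = v.

S(h_1,h_2): lcm = uv. S = uw + vw + 1.
  leading term uw: no divisor's leading term divides it; move uw to the remainder.
  leading term vw: subtract (w)·h_2 from vw + 1 → w² + w + 1
  leading term w²: no divisor's leading term divides it; move w² to the remainder.
  leading term w: no divisor's leading term divides it; move w to the remainder.
  leading term 1: no divisor's leading term divides it; move 1 to the remainder.
  remainder uw + w² + w + 1 ≠ 0; add k_3 = uw + w² + w + 1 to the basis.

The other S-polynomials (S(h_1,k_3), S(h_2,k_3)) all reduce to 0 modulo the current basis, so we have a Gröbner basis.
Inter-reduce: drop elements whose leading term is divisible by another's, tail-reduce, and make monic.
Reduced Gröbner basis: {uw + w² + w + 1, v + w + 1}.

These differ, so the ideals are not equal.
The same test decides containment: I ⊆ J iff every generator of I reduces to 0 modulo a Gröbner basis of J.

No, the ideals differ.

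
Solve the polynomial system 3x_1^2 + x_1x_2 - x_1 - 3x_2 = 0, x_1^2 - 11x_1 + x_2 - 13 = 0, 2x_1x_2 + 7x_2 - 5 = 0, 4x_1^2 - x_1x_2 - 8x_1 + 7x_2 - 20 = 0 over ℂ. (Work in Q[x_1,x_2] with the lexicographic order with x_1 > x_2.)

{(-1, 1)}

Compute a lex Gröbner basis by Buchberger's algorithm.
f_1 = 3x_1^2 + x_1x_2 - x_1 - 3x_2, LT = x_1^2.
f_2 = x_1^2 - 11x_1 + x_2 - 13, LT = x_1^2.
f_3 = 2x_1x_2 + 7x_2 - 5, LT = x_1x_2.
f_4 = 4x_1^2 - x_1x_2 - 8x_1 + 7x_2 - 20, LT = x_1^2.

S(f_1,f_2): lcm = x_1^2. S = 1/3x_1x_2 + 32/3x_1 - 2x_2 + 13.
  leading term x_1x_2: subtract (1/6)·f_3 from 1/3x_1x_2 + 32/3x_1 - 2x_2 + 13 → 32/3x_1 - 19/6x_2 + 83/6
  leading term x_1: no divisor's leading term divides it; move 32/3x_1 to the remainder.
  leading term x_2: no divisor's leading term divides it; move -19/6x_2 to the remainder.
  leading term 1: no divisor's leading term divides it; move 83/6 to the remainder.
  remainder 32/3x_1 - 19/6x_2 + 83/6 ≠ 0; add h_5 = 32/3x_1 - 19/6x_2 + 83/6 to the basis.

S(f_1,f_3): lcm = x_1^2x_2. S = 1/3x_1x_2^2 - 23/6x_1x_2 + 5/2x_1 - x_2^2.
  leading term x_1x_2^2: subtract (1/6x_2)·f_3 from 1/3x_1x_2^2 - 23/6x_1x_2 + 5/2x_1 - x_2^2 → -23/6x_1x_2 + 5/2x_1 - 13/6x_2^2 + 5/6x_2
  leading term x_1x_2: subtract (-23/12)·f_3 from -23/6x_1x_2 + 5/2x_1 - 13/6x_2^2 + 5/6x_2 → 5/2x_1 - 13/6x_2^2 + 57/4x_2 - 115/12
  leading term x_1: subtract (15/64)·h_5 from 5/2x_1 - 13/6x_2^2 + 57/4x_2 - 115/12 → -13/6x_2^2 + 1919/128x_2 - 4925/384
  leading term x_2^2: no divisor's leading term divides it; move -13/6x_2^2 to the remainder.
  leading term x_2: no divisor's leading term divides it; move 1919/128x_2 to the remainder.
  leading term 1: no divisor's leading term divides it; move -4925/384 to the remainder.
  remainder -13/6x_2^2 + 1919/128x_2 - 4925/384 ≠ 0; add h_6 = -13/6x_2^2 + 1919/128x_2 - 4925/384 to the basis.

S(f_1,f_4): lcm = x_1^2. S = 7/12x_1x_2 + 5/3x_1 - 11/4x_2 + 5.
  leading term x_1x_2: subtract (7/24)·f_3 from 7/12x_1x_2 + 5/3x_1 - 11/4x_2 + 5 → 5/3x_1 - 115/24x_2 + 155/24
  leading term x_1: subtract (5/32)·h_5 from 5/3x_1 - 115/24x_2 + 155/24 → -275/64x_2 + 275/64
  leading term x_2: no divisor's leading term divides it; move -275/64x_2 to the remainder.
  leading term 1: no divisor's leading term divides it; move 275/64 to the remainder.
  remainder -275/64x_2 + 275/64 ≠ 0; add h_7 = -275/64x_2 + 275/64 to the basis.

The other S-polynomials (S(f_2,f_3), S(f_2,f_4), S(f_3,f_4), S(f_1,h_5), S(f_2,h_5), S(f_3,h_5), S(f_4,h_5), S(f_1,h_6), S(f_2,h_6), S(f_3,h_6), S(f_4,h_6), S(h_5,h_6), S(f_1,h_7), S(f_2,h_7), S(f_3,h_7), S(f_4,h_7), S(h_5,h_7), S(h_6,h_7)) all reduce to 0 modulo the current basis, so we have a Gröbner basis.
Inter-reduce: drop elements whose leading term is divisible by another's, tail-reduce, and make monic.
Reduced Gröbner basis: {x_1 + 1, x_2 - 1}.

Since the basis is lex-ordered, x_2 - 1 is univariate in x_2. Its roots are {1}. Back-substituting each root into the other basis elements fixes the other coordinates.
  x_2 = 1: the earlier basis element becomes x_1 + 1 = 0, giving x_1 = -1 — point (-1, 1).
Substituting each solution back into the original system confirms all equations vanish.
Zero-dimensionality of the ideal guarantees finitely many solutions over ℂ.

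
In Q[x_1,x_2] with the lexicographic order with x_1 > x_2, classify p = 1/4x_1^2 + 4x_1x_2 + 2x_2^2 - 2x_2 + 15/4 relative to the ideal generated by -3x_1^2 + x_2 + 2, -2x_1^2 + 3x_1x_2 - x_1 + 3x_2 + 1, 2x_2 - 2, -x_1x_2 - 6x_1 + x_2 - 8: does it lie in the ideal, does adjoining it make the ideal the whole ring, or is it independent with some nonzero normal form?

First compute the reduced Gröbner basis of I by Buchberger's algorithm.
f_1 = -3x_1^2 + x_2 + 2, LT = x_1^2.
f_2 = -2x_1^2 + 3x_1x_2 - x_1 + 3x_2 + 1, LT = x_1^2.
f_3 = 2x_2 - 2, LT = x_2.
f_4 = -x_1x_2 - 6x_1 + x_2 - 8, LT = x_1x_2.

S(f_1,f_2): lcm = x_1^2. S = 3/2x_1x_2 - 1/2x_1 + 7/6x_2 - 1/6.
  leading term x_1x_2: subtract (3/4x_1)·f_3 from 3/2x_1x_2 - 1/2x_1 + 7/6x_2 - 1/6 → x_1 + 7/6x_2 - 1/6
  leading term x_1: no divisor's leading term divides it; move x_1 to the remainder.
  leading term x_2: subtract (7/12)·f_3 from 7/6x_2 - 1/6 → 1
  leading term 1: no divisor's leading term divides it; move 1 to the remainder.
  remainder x_1 + 1 ≠ 0; add h_5 = x_1 + 1 to the basis.

The other S-polynomials (S(f_1,f_3), S(f_1,f_4), S(f_2,f_3), S(f_2,f_4), S(f_3,f_4), S(f_1,h_5), S(f_2,h_5), S(f_3,h_5), S(f_4,h_5)) all reduce to 0 modulo the current basis, so we have a Gröbner basis.
Inter-reduce: drop elements whose leading term is divisible by another's, tail-reduce, and make monic.
Reduced Gröbner basis: {x_1 + 1, x_2 - 1}.
Label its elements g_1 = x_1 + 1, g_2 = x_2 - 1.

Reduce p = 1/4x_1^2 + 4x_1x_2 + 2x_2^2 - 2x_2 + 15/4 modulo G:
  leading term x_1^2: subtract (1/4x_1)·g_1 from 1/4x_1^2 + 4x_1x_2 + 2x_2^2 - 2x_2 + 15/4 → 4x_1x_2 - 1/4x_1 + 2x_2^2 - 2x_2 + 15/4
  leading term x_1x_2: subtract (4x_2)·g_1 from 4x_1x_2 - 1/4x_1 + 2x_2^2 - 2x_2 + 15/4 → -1/4x_1 + 2x_2^2 - 6x_2 + 15/4
  leading term x_1: subtract (-1/4)·g_1 from -1/4x_1 + 2x_2^2 - 6x_2 + 15/4 → 2x_2^2 - 6x_2 + 4
  leading term x_2^2: subtract (2x_2)·g_2 from 2x_2^2 - 6x_2 + 4 → -4x_2 + 4
  leading term x_2: subtract (-4)·g_2 from -4x_2 + 4 → 0
  normal form = 0.
Since the normal form is 0, p ∈ I.

The remainder on division by a Gröbner basis is unique — it is the normal form.

1/4x_1^2 + 4x_1x_2 + 2x_2^2 - 2x_2 + 15/4 lies in I (it reduces to 0).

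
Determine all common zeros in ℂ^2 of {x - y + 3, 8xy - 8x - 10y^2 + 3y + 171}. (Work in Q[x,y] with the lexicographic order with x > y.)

Compute a lex Gröbner basis by Buchberger's algorithm.
f_1 = x - y + 3, LT = x.
f_2 = 8xy - 8x - 10y^2 + 3y + 171, LT = xy.

S(f_1,f_2): lcm = xy. S = x + 1/4y^2 + 21/8y - 171/8.
  leading term x: subtract (1)·f_1 from x + 1/4y^2 + 21/8y - 171/8 → 1/4y^2 + 29/8y - 195/8
  leading term y^2: no divisor's leading term divides it; move 1/4y^2 to the remainder.
  leading term y: no divisor's leading term divides it; move 29/8y to the remainder.
  leading term 1: no divisor's leading term divides it; move -195/8 to the remainder.
  remainder 1/4y^2 + 29/8y - 195/8 ≠ 0; add h_3 = 1/4y^2 + 29/8y - 195/8 to the basis.

The other S-polynomials (S(f_1,h_3), S(f_2,h_3)) all reduce to 0 modulo the current basis, so we have a Gröbner basis.
Inter-reduce: drop elements whose leading term is divisible by another's, tail-reduce, and make monic.
Reduced Gröbner basis: {x - y + 3, y^2 + 29/2y - 195/2}.

Elimination: the polynomial y^2 + 29/2y - 195/2 lies in the elimination ideal for y, so y ∈ {-39/2, 5}. For each such y, the remaining basis elements (now univariate) give the rest of the solution.
  y = -39/2: the earlier basis element becomes x + 45/2 = 0, giving x = -45/2 — point (-45/2, -39/2).
  y = 5: the earlier basis element becomes x - 2 = 0, giving x = 2 — point (2, 5).

{(-45/2, -39/2), (2, 5)}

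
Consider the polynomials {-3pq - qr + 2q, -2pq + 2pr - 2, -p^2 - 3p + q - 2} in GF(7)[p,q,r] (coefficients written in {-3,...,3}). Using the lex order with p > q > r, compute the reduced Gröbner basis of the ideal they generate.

f_1 = -3pq - qr + 2q, LT = pq.
f_2 = -2pq + 2pr - 2, LT = pq.
f_3 = -p^2 - 3p + q - 2, LT = p^2.

S(f_1,f_2): lcm = pq. S = pr - 2qr - 3q - 1.
  reduce S modulo (f_1, f_2, f_3):
  remainder pr - 2qr - 3q - 1 ≠ 0; add g_4 = pr - 2qr - 3q - 1 to the basis.

S(f_1,f_3): lcm = p^2q. S = -2pqr + pq + q^2 - 2q.
  reduce S modulo (f_1, f_2, f_3, g_4):
  remainder q^2 + 3qr^2 + 3qr + q ≠ 0; add g_5 = q^2 + 3qr^2 + 3qr + q to the basis.

S(f_2,f_3): lcm = p^2q. S = -p^2r - 3pq + p + q^2 - 2q.
  reduce S modulo (f_1, f_2, f_3, g_4, g_5):
  remainder p - 3qr^2 + 3qr - 3q + 2r + 3 ≠ 0; add g_6 = p - 3qr^2 + 3qr - 3q + 2r + 3 to the basis.

S(f_1,g_4): lcm = pqr. S = 2q^2r + 3q^2 - 2qr^2 - 3qr + q.
  reduce S modulo (f_1, f_2, f_3, g_4, g_5, g_6):
  remainder qr^3 - 3qr^2 - 2q ≠ 0; add g_7 = qr^3 - 3qr^2 - 2q to the basis.

S(g_4,g_6): lcm = pr. S = 3qr^3 - 3qr^2 + qr - 3q - 2r^2 - 3r - 1.
  reduce S modulo (f_1, f_2, f_3, g_4, g_5, g_6, g_7):
  remainder -qr^2 + qr + 3q - 2r^2 - 3r - 1 ≠ 0; add g_8 = -qr^2 + qr + 3q - 2r^2 - 3r - 1 to the basis.

S(g_7,g_8): lcm = qr^3. S = -2qr^2 + 3qr - 2q - 2r^3 - 3r^2 - r.
  reduce S modulo (f_1, f_2, f_3, g_4, g_5, g_6, g_7, g_8):
  remainder qr - q - 2r^3 + r^2 - 2r + 2 ≠ 0; add g_9 = qr - q - 2r^3 + r^2 - 2r + 2 to the basis.

S(g_7,g_9): lcm = qr^3. S = -2qr^2 - 2q + 2r^5 - r^4 + 2r^3 - 2r^2.
  reduce S modulo (f_1, f_2, f_3, g_4, g_5, g_6, g_7, g_8, g_9):
  remainder -3q + 2r^5 - r^4 - 2r^3 - 3r^2 + 2r - 1 ≠ 0; add g_10 = -3q + 2r^5 - r^4 - 2r^3 - 3r^2 + 2r - 1 to the basis.

S(g_8,g_9): lcm = qr^2. S = -3q + 2r^4 - r^3 - 3r^2 + r + 1.
  reduce S modulo (f_1, f_2, f_3, g_4, g_5, g_6, g_7, g_8, g_9, g_10):
  remainder -2r^5 + 3r^4 + r^3 - r + 2 ≠ 0; add g_11 = -2r^5 + 3r^4 + r^3 - r + 2 to the basis.

The other S-polynomials (S(f_2,g_4), S(f_3,g_4), S(f_1,g_5), S(f_2,g_5), S(f_3,g_5), S(g_4,g_5), S(f_1,g_6), S(f_2,g_6), S(f_3,g_6), S(g_5,g_6), S(f_1,g_7), S(f_2,g_7), S(f_3,g_7), S(g_4,g_7), S(g_5,g_7), S(g_6,g_7), S(f_1,g_8), S(f_2,g_8), S(f_3,g_8), S(g_4,g_8), S(g_5,g_8), S(g_6,g_8), S(f_1,g_9), S(f_2,g_9), S(f_3,g_9), S(g_4,g_9), S(g_5,g_9), S(g_6,g_9), S(f_1,g_10), S(f_2,g_10), S(f_3,g_10), S(g_4,g_10), S(g_5,g_10), S(g_6,g_10), S(g_7,g_10), S(g_8,g_10), S(g_9,g_10), S(f_1,g_11), S(f_2,g_11), S(f_3,g_11), S(g_4,g_11), S(g_5,g_11), S(g_6,g_11), S(g_7,g_11), S(g_8,g_11), S(g_9,g_11), S(g_10,g_11)) all reduce to 0 modulo the current basis, so we have a Gröbner basis.
Inter-reduce: drop elements whose leading term is divisible by another's, tail-reduce, and make monic.

G = {p - r^4 - 3r^3 - 3r^2 + 2, q - 3r^4 - 2r^3 + r^2 + 2r + 2, r^5 + 2r^4 + 3r^3 - 3r - 1}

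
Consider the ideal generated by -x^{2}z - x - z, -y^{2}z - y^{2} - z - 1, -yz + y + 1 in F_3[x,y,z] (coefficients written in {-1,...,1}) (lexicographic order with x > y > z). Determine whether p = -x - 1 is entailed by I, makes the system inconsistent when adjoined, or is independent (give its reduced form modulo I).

First compute the reduced Gröbner basis of I by Buchberger's algorithm.
f_1 = -x^{2}z - x - z, LT = x^{2}z.
f_2 = -y^{2}z - y^{2} - z - 1, LT = y^{2}z.
f_3 = -yz + y + 1, LT = yz.

S(f_1,f_2): lcm = x^{2}y^{2}z. S = -x^{2}y^{2} - x^{2}z - x^{2} + xy^{2} + y^{2}z.
  leading term x^{2}y^{2}: no divisor's leading term divides it; move -x^{2}y^{2} to the remainder.
  leading term x^{2}z: subtract (1)·f_1 from -x^{2}z - x^{2} + xy^{2} + y^{2}z → -x^{2} + xy^{2} + x + y^{2}z + z
  leading term x^{2}: no divisor's leading term divides it; move -x^{2} to the remainder.
  leading term xy^{2}: no divisor's leading term divides it; move xy^{2} to the remainder.
  leading term x: no divisor's leading term divides it; move x to the remainder.
  leading term y^{2}z: subtract (-1)·f_2 from y^{2}z + z → -y^{2} - 1
  leading term y^{2}: no divisor's leading term divides it; move -y^{2} to the remainder.
  leading term 1: no divisor's leading term divides it; move -1 to the remainder.
  remainder -x^{2}y^{2} - x^{2} + xy^{2} + x - y^{2} - 1 ≠ 0; add h_4 = -x^{2}y^{2} - x^{2} + xy^{2} + x - y^{2} - 1 to the basis.

S(f_1,f_3): lcm = x^{2}yz. S = x^{2}y + x^{2} + xy + yz.
  leading term x^{2}y: no divisor's leading term divides it; move x^{2}y to the remainder.
  leading term x^{2}: no divisor's leading term divides it; move x^{2} to the remainder.
  leading term xy: no divisor's leading term divides it; move xy to the remainder.
  leading term yz: subtract (-1)·f_3 from yz → y + 1
  leading term y: no divisor's leading term divides it; move y to the remainder.
  leading term 1: no divisor's leading term divides it; move 1 to the remainder.
  remainder x^{2}y + x^{2} + xy + y + 1 ≠ 0; add h_5 = x^{2}y + x^{2} + xy + y + 1 to the basis.

S(f_2,f_3): lcm = y^{2}z. S = -y^{2} + y + z + 1.
  leading term y^{2}: no divisor's leading term divides it; move -y^{2} to the remainder.
  leading term y: no divisor's leading term divides it; move y to the remainder.
  leading term z: no divisor's leading term divides it; move z to the remainder.
  leading term 1: no divisor's leading term divides it; move 1 to the remainder.
  remainder -y^{2} + y + z + 1 ≠ 0; add h_6 = -y^{2} + y + z + 1 to the basis.

S(f_3,h_4): lcm = x^{2}y^{2}z. S = -x^{2}y^{2} - x^{2}y - x^{2}z + xy^{2}z + xz - y^{2}z - z.
  leading term x^{2}y^{2}: subtract (1)·h_4 from -x^{2}y^{2} - x^{2}y - x^{2}z + xy^{2}z + xz - y^{2}z - z → -x^{2}y - x^{2}z + x^{2} + xy^{2}z - xy^{2} + xz - x - y^{2}z + y^{2} - z + 1
  leading term x^{2}y: subtract (-1)·h_5 from -x^{2}y - x^{2}z + x^{2} + xy^{2}z - xy^{2} + xz - x - y^{2}z + y^{2} - z + 1 → -x^{2}z - x^{2} + xy^{2}z - xy^{2} + xy + xz - x - y^{2}z + y^{2} + y - z - 1
  leading term x^{2}z: subtract (1)·f_1 from -x^{2}z - x^{2} + xy^{2}z - xy^{2} + xy + xz - x - y^{2}z + y^{2} + y - z - 1 → -x^{2} + xy^{2}z - xy^{2} + xy + xz - y^{2}z + y^{2} + y - 1
  leading term x^{2}: no divisor's leading term divides it; move -x^{2} to the remainder.
  leading term xy^{2}z: subtract (-x)·f_2 from xy^{2}z - xy^{2} + xy + xz - y^{2}z + y^{2} + y - 1 → xy^{2} + xy - x - y^{2}z + y^{2} + y - 1
  leading term xy^{2}: subtract (-x)·h_6 from xy^{2} + xy - x - y^{2}z + y^{2} + y - 1 → -xy + xz - y^{2}z + y^{2} + y - 1
  leading term xy: no divisor's leading term divides it; move -xy to the remainder.
  leading term xz: no divisor's leading term divides it; move xz to the remainder.
  leading term y^{2}z: subtract (1)·f_2 from -y^{2}z + y^{2} + y - 1 → -y^{2} + y + z
  leading term y^{2}: subtract (1)·h_6 from -y^{2} + y + z → -1
  leading term 1: no divisor's leading term divides it; move -1 to the remainder.
  remainder -x^{2} - xy + xz - 1 ≠ 0; add h_7 = -x^{2} - xy + xz - 1 to the basis.

S(f_2,h_6): lcm = y^{2}z. S = y^{2} + yz + z^{2} - z + 1.
  leading term y^{2}: subtract (-1)·h_6 from y^{2} + yz + z^{2} - z + 1 → yz + y + z^{2} - 1
  leading term yz: subtract (-1)·f_3 from yz + y + z^{2} - 1 → -y + z^{2}
  leading term y: no divisor's leading term divides it; move -y to the remainder.
  leading term z^{2}: no divisor's leading term divides it; move z^{2} to the remainder.
  remainder -y + z^{2} ≠ 0; add h_8 = -y + z^{2} to the basis.

S(f_3,h_8): lcm = yz. S = -y + z^{3} - 1.
  leading term y: subtract (1)·h_8 from -y + z^{3} - 1 → z^{3} - z^{2} - 1
  leading term z^{3}: no divisor's leading term divides it; move z^{3} to the remainder.
  leading term z^{2}: no divisor's leading term divides it; move -z^{2} to the remainder.
  leading term 1: no divisor's leading term divides it; move -1 to the remainder.
  remainder z^{3} - z^{2} - 1 ≠ 0; add h_9 = z^{3} - z^{2} - 1 to the basis.

The other S-polynomials (S(f_1,h_4), S(f_2,h_4), S(f_1,h_5), S(f_2,h_5), S(f_3,h_5), S(h_4,h_5), S(f_1,h_6), S(f_3,h_6), S(h_4,h_6), S(h_5,h_6), S(f_1,h_7), S(f_2,h_7), S(f_3,h_7), S(h_4,h_7), S(h_5,h_7), S(h_6,h_7), S(f_1,h_8), S(f_2,h_8), S(h_4,h_8), S(h_5,h_8), S(h_6,h_8), S(h_7,h_8), S(f_1,h_9), S(f_2,h_9), S(f_3,h_9), S(h_4,h_9), S(h_5,h_9), S(h_6,h_9), S(h_7,h_9), S(h_8,h_9)) all reduce to 0 modulo the current basis, so we have a Gröbner basis.
Inter-reduce: drop elements whose leading term is divisible by another's, tail-reduce, and make monic.
Reduced Gröbner basis: {x^{2} + xz^{2} - xz + 1, y - z^{2}, z^{3} - z^{2} - 1}.
Label its elements g_1 = x^{2} + xz^{2} - xz + 1, g_2 = y - z^{2}, g_3 = z^{3} - z^{2} - 1.

Reduce p = -x - 1 modulo G:
  leading term x: no divisor's leading term divides it; move -x to the remainder.
  leading term 1: no divisor's leading term divides it; move -1 to the remainder.
  normal form = -x - 1.
The normal form is nonzero, so p ∉ I. Since p minus its normal form lies in I, I + (p) = I + (r) where r = -x - 1; decide whether this ideal is the whole ring.
Run Buchberger on G together with r (pairs among the g_i already reduce to 0 since G is a Gröbner basis):
g_1 = x^{2} + xz^{2} - xz + 1, LT = x^{2}.
g_2 = y - z^{2}, LT = y.
g_3 = z^{3} - z^{2} - 1, LT = z^{3}.
r = -x - 1, LT = x.

S(g_1,r): lcm = x^{2}. S = xz^{2} - xz - x + 1.
  leading term xz^{2}: subtract (-z^{2})·r from xz^{2} - xz - x + 1 → -xz - x - z^{2} + 1
  leading term xz: subtract (z)·r from -xz - x - z^{2} + 1 → -x - z^{2} + z + 1
  leading term x: subtract (1)·r from -x - z^{2} + z + 1 → -z^{2} + z - 1
  leading term z^{2}: no divisor's leading term divides it; move -z^{2} to the remainder.
  leading term z: no divisor's leading term divides it; move z to the remainder.
  leading term 1: no divisor's leading term divides it; move -1 to the remainder.
  remainder -z^{2} + z - 1 ≠ 0; add m_5 = -z^{2} + z - 1 to the basis.

S(g_3,m_5): lcm = z^{3}. S = -z - 1.
  leading term z: no divisor's leading term divides it; move -z to the remainder.
  leading term 1: no divisor's leading term divides it; move -1 to the remainder.
  remainder -z - 1 ≠ 0; add m_6 = -z - 1 to the basis.

The other S-polynomials (S(g_1,g_2), S(g_1,g_3), S(g_2,g_3), S(g_2,r), S(g_3,r), S(g_1,m_5), S(g_2,m_5), S(r,m_5), S(g_1,m_6), S(g_2,m_6), S(g_3,m_6), S(r,m_6), S(m_5,m_6)) all reduce to 0 modulo the current basis, so we have a Gröbner basis.
Inter-reduce: drop elements whose leading term is divisible by another's, tail-reduce, and make monic.
Reduced Gröbner basis: {x + 1, y - 1, z + 1}.
The reduced Gröbner basis of I + (p) is {x + 1, y - 1, z + 1} ≠ {1}, a proper ideal, so the enlarged system stays consistent: p is independent of I, with normal form -x - 1.

Ideal membership is decidable via reduction modulo a Gröbner basis.

-x - 1 is independent of I; its normal form modulo I is -x - 1.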